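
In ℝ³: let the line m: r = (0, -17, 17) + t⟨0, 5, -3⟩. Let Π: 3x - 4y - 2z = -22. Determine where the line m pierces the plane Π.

(0, 3, 5)

Substitute r = (0, -17, 17) + t(0, 5, -3) into the plane: 34 + (-14)t = -22, so t = 4.
Intersection: (0, -17, 17) + 4·(0, 5, -3) = (0, 3, 5).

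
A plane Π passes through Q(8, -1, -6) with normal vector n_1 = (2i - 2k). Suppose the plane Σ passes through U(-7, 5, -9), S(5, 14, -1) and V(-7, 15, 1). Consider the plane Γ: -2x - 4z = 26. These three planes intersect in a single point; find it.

Π: n_1·r = n_1·Q gives 2x - 2z = 28.
US = (12, 9, 8), UV = (0, 10, 10); a normal to Σ is US × UV = (10, -120, 120).
Using U: Σ has equation 10x - 120y + 120z = -1750.
Solving the 3×3 linear system 2x - 2z = 28, 10x - 120y + 120z = -1750, -2x - 4z = 26 (e.g. by elimination or Cramer's rule, determinant = 1440) gives (5, 6, -9).

(5, 6, -9)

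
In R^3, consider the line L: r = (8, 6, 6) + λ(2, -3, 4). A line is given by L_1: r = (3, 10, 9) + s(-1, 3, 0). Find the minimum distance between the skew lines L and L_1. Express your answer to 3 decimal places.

Common perpendicular direction n = (2, -3, 4) × (-1, 3, 0) = (-12, -4, 3).
With w = (3, 10, 9) − (8, 6, 6) = (-5, 4, 3), w · n = 53.
Distance = |w · n| / |n| = |53| / √169 ≈ 4.077.

4.077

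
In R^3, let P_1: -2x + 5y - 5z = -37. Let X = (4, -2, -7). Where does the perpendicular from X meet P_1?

Foot = X − λn with λ = (n·X − d)/|n|² = (17 − (-37))/54 = 1.
Foot = (4, -2, -7) − 1·(-2, 5, -5) = (6, -7, -2).

(6, -7, -2)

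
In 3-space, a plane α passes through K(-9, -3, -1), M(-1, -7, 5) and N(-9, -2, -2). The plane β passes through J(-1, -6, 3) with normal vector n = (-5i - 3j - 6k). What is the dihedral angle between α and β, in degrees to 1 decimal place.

49.8

KM = (8, -4, 6), KN = (0, 1, -1); a normal to α is KM × KN = (-2, 8, 8).
Using K: α has equation -2x + 8y + 8z = -14.
β: n·r = n·J gives -5x - 3y - 6z = 5.
cos θ = |n₁·n₂| / (|n₁||n₂|) = |-62| / (√132 · √70).
θ = arccos(0.64499) ≈ 49.8°.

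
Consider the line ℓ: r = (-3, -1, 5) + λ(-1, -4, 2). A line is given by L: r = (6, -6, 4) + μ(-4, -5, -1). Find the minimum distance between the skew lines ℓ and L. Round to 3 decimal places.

9.123

Common perpendicular direction n = (-1, -4, 2) × (-4, -5, -1) = (14, -9, -11).
With w = (6, -6, 4) − (-3, -1, 5) = (9, -5, -1), w · n = 182.
Distance = |w · n| / |n| = |182| / √398 ≈ 9.123.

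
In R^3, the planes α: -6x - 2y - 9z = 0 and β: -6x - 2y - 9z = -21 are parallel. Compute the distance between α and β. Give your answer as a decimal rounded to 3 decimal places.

1.909

Same normal n = (-6, -2, -9) with |n| = √121; distance = |0 − (-21)| / |n| = 21/√121 ≈ 1.909.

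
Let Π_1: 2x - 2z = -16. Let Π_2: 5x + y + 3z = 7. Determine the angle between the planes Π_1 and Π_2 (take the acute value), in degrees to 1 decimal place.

cos θ = |n₁·n₂| / (|n₁||n₂|) = |4| / (√8 · √35).
θ = arccos(0.23905) ≈ 76.2°.

76.2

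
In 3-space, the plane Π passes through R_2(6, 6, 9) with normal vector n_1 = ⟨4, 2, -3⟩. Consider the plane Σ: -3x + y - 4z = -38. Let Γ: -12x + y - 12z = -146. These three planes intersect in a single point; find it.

Π: n_1·r = n_1·R_2 gives 4x + 2y - 3z = 9.
Solving the 3×3 linear system 4x + 2y - 3z = 9, -3x + y - 4z = -38, -12x + y - 12z = -146 (e.g. by elimination or Cramer's rule, determinant = -35) gives (4, 10, 9).

(4, 10, 9)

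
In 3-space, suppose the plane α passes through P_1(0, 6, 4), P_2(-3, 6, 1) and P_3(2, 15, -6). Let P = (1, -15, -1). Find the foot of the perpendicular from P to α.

(-8, -3, 8)

P_1P_2 = (-3, 0, -3), P_1P_3 = (2, 9, -10); a normal to α is P_1P_2 × P_1P_3 = (27, -36, -27).
Using P_1: α has equation 27x - 36y - 27z = -324.
Foot = P − λn with λ = (n·P − d)/|n|² = (594 − (-324))/2754 = 1/3.
Foot = (1, -15, -1) − (1/3)·(27, -36, -27) = (-8, -3, 8).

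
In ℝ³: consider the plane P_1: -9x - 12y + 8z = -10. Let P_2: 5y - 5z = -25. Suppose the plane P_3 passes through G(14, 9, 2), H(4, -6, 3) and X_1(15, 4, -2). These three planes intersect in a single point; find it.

GH = (-10, -15, 1), GX_1 = (1, -5, -4); a normal to P_3 is GH × GX_1 = (65, -39, 65).
Using G: P_3 has equation 65x - 39y + 65z = 689.
Solving the 3×3 linear system -9x - 12y + 8z = -10, 5y - 5z = -25, 65x - 39y + 65z = 689 (e.g. by elimination or Cramer's rule, determinant = 130) gives (6, -1, 4).

(6, -1, 4)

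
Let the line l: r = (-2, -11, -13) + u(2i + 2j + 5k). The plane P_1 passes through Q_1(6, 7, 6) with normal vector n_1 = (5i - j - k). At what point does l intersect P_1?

(0, -9, -8)

P_1: n_1·r = n_1·Q_1 gives 5x - y - z = 17.
Substitute r = (-2, -11, -13) + t(2, 2, 5) into the plane: 14 + 3t = 17, so t = 1.
Intersection: (-2, -11, -13) + 1·(2, 2, 5) = (0, -9, -8).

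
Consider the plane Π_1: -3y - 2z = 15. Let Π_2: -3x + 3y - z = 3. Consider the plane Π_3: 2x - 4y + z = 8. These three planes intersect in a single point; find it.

Solving the 3×3 linear system -3y - 2z = 15, -3x + 3y - z = 3, 2x - 4y + z = 8 (e.g. by elimination or Cramer's rule, determinant = -15) gives (-6, -5, 0).

(-6, -5, 0)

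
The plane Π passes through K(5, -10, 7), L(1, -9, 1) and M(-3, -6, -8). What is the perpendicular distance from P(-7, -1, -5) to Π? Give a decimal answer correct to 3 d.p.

7.059

KL = (-4, 1, -6), KM = (-8, 4, -15); a normal to Π is KL × KM = (9, -12, -8).
Using K: Π has equation 9x - 12y - 8z = 109.
n·P − d = (9)·(-7) + (-12)·(-1) + (-8)·(-5) − 109 = -120; |n| = √289.
Distance = |-120| / √289 = 120/√289 ≈ 7.059.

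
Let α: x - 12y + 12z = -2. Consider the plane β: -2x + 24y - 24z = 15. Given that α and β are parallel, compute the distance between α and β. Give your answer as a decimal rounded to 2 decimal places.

Rescale β by 1/(-2): x - 12y + 12z = -15/2. Then distance = |-2 − (-15/2)| / √289 ≈ 0.32.

0.32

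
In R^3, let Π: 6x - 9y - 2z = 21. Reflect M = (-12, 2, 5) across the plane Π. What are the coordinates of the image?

(0, -16, 1)

λ = (n·M − d)/|n|² = (-100 − 21)/121 = -1.
Reflection = M − 2λn = (-12, 2, 5) − (-2)·(6, -9, -2) = (0, -16, 1).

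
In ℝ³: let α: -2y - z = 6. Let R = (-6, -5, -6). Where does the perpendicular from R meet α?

(-6, -1, -4)

Foot = R − λn with λ = (n·R − d)/|n|² = (16 − 6)/5 = 2.
Foot = (-6, -5, -6) − 2·(0, -2, -1) = (-6, -1, -4).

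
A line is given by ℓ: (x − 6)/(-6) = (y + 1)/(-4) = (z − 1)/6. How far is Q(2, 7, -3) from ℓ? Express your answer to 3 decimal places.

ℓ has direction (-6, -4, 6) through (6, -1, 1).
Taking (6, -1, 1) on ℓ with direction v = (-6, -4, 6): w = Q − (6, -1, 1) = (-4, 8, -4), and w × v = (32, 48, 64).
Distance = |w × v| / |v| = √7424 / √88 ≈ 9.185.

9.185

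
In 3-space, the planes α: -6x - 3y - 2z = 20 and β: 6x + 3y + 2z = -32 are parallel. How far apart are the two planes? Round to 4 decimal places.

Rescale β by 1/(-1): -6x - 3y - 2z = 32. Then distance = |20 − 32| / √49 ≈ 1.7143.

1.7143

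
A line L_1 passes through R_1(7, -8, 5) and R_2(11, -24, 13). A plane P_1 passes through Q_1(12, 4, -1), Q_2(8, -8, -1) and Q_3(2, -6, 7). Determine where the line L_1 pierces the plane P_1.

(6, -4, 3)

A direction vector for L_1 is R_2 − R_1 = (4, -16, 8).
Q_1Q_2 = (-4, -12, 0), Q_1Q_3 = (-10, -10, 8); a normal to P_1 is Q_1Q_2 × Q_1Q_3 = (-96, 32, -80).
Using Q_1: P_1 has equation -96x + 32y - 80z = -944.
Substitute r = (7, -8, 5) + t(4, -16, 8) into the plane: -1328 + (-1536)t = -944, so t = -1/4.
Intersection: (7, -8, 5) + (-1/4)·(4, -16, 8) = (6, -4, 3).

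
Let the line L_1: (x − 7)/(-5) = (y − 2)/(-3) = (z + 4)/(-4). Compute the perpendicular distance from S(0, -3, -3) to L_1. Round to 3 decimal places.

L_1 has direction (-5, -3, -4) through (7, 2, -4).
Taking (7, 2, -4) on L_1 with direction v = (-5, -3, -4): w = S − (7, 2, -4) = (-7, -5, 1), and w × v = (23, -33, -4).
Distance = |w × v| / |v| = √1634 / √50 ≈ 5.717.

5.717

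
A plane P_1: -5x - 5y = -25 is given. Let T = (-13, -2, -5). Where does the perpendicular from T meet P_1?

Foot = T − λn with λ = (n·T − d)/|n|² = (75 − (-25))/50 = 2.
Foot = (-13, -2, -5) − 2·(-5, -5, 0) = (-3, 8, -5).

(-3, 8, -5)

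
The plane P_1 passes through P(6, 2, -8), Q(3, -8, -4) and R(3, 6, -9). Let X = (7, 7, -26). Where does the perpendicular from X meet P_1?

PQ = (-3, -10, 4), PR = (-3, 4, -1); a normal to P_1 is PQ × PR = (-6, -15, -42).
Using P: P_1 has equation -6x - 15y - 42z = 270.
Foot = X − λn with λ = (n·X − d)/|n|² = (945 − 270)/2025 = 1/3.
Foot = (7, 7, -26) − (1/3)·(-6, -15, -42) = (9, 12, -12).

(9, 12, -12)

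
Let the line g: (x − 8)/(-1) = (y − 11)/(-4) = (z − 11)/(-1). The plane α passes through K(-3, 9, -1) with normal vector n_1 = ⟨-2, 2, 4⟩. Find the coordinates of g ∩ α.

(5, -1, 8)

g has direction (-1, -4, -1) through (8, 11, 11).
α: n_1·r = n_1·K gives -2x + 2y + 4z = 20.
Substitute r = (8, 11, 11) + t(-1, -4, -1) into the plane: 50 + (-10)t = 20, so t = 3.
Intersection: (8, 11, 11) + 3·(-1, -4, -1) = (5, -1, 8).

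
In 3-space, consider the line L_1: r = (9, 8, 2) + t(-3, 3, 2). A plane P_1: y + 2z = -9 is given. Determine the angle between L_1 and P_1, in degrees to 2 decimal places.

41.87

sin θ = |n·v| / (|n||v|) = |7| / (√5 · √22) = 0.66742.
θ ≈ 41.87°.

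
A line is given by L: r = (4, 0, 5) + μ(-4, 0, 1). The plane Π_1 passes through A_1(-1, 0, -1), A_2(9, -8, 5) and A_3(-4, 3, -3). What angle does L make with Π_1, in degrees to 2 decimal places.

A_1A_2 = (10, -8, 6), A_1A_3 = (-3, 3, -2); a normal to Π_1 is A_1A_2 × A_1A_3 = (-2, 2, 6).
Using A_1: Π_1 has equation -2x + 2y + 6z = -4.
sin θ = |n·v| / (|n||v|) = |14| / (√44 · √17) = 0.51189.
θ ≈ 30.79°.

30.79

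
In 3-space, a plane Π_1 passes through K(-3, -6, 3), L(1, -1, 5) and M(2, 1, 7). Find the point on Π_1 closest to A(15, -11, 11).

KL = (4, 5, 2), KM = (5, 7, 4); a normal to Π_1 is KL × KM = (6, -6, 3).
Using K: Π_1 has equation 6x - 6y + 3z = 27.
Foot = A − λn with λ = (n·A − d)/|n|² = (189 − 27)/81 = 2.
Foot = (15, -11, 11) − 2·(6, -6, 3) = (3, 1, 5).

(3, 1, 5)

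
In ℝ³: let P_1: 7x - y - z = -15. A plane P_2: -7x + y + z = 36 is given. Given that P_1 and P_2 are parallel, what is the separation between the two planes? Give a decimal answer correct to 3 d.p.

2.941

Rescale P_2 by 1/(-1): 7x - y - z = -36. Then distance = |-15 − (-36)| / √51 ≈ 2.941.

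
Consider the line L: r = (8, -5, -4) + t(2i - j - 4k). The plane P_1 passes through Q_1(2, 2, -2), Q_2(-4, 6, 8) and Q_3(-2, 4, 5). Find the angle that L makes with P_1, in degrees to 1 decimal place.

Q_1Q_2 = (-6, 4, 10), Q_1Q_3 = (-4, 2, 7); a normal to P_1 is Q_1Q_2 × Q_1Q_3 = (8, 2, 4).
Using Q_1: P_1 has equation 8x + 2y + 4z = 12.
sin θ = |n·v| / (|n||v|) = |-2| / (√84 · √21) = 0.04762.
θ ≈ 2.7°.

2.7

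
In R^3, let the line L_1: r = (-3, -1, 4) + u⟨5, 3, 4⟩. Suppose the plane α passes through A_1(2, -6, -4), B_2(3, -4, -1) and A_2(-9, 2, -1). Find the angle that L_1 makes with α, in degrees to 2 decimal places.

12.69

A_1B_2 = (1, 2, 3), A_1A_2 = (-11, 8, 3); a normal to α is A_1B_2 × A_1A_2 = (-18, -36, 30).
Using A_1: α has equation -18x - 36y + 30z = 60.
sin θ = |n·v| / (|n||v|) = |-78| / (√2520 · √50) = 0.21974.
θ ≈ 12.69°.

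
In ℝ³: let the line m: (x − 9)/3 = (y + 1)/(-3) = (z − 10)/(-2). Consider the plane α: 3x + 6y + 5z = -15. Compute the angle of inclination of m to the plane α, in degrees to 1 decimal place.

m has direction (3, -3, -2) through (9, -1, 10).
sin θ = |n·v| / (|n||v|) = |-19| / (√70 · √22) = 0.48416.
θ ≈ 29.0°.

29.0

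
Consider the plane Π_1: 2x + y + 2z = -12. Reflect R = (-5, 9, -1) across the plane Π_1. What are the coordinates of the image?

(-9, 7, -5)

λ = (n·R − d)/|n|² = (-3 − (-12))/9 = 1.
Reflection = R − 2λn = (-5, 9, -1) − 2·(2, 1, 2) = (-9, 7, -5).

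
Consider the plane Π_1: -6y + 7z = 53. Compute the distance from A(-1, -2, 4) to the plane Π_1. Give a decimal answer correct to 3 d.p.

n·A − d = (0)·(-1) + (-6)·(-2) + (7)·(4) − 53 = -13; |n| = √85.
Distance = |-13| / √85 = 13/√85 ≈ 1.410.

1.410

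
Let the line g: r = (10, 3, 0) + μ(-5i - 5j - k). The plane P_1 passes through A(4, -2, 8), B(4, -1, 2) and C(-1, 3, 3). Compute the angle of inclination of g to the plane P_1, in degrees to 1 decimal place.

AB = (0, 1, -6), AC = (-5, 5, -5); a normal to P_1 is AB × AC = (25, 30, 5).
Using A: P_1 has equation 25x + 30y + 5z = 80.
sin θ = |n·v| / (|n||v|) = |-280| / (√1550 · √51) = 0.99588.
θ ≈ 84.8°.

84.8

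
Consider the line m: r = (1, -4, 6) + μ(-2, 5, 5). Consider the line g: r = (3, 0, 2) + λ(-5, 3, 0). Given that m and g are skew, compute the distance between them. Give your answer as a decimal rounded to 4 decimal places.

5.9196

Common perpendicular direction n = (-2, 5, 5) × (-5, 3, 0) = (-15, -25, 19).
With w = (3, 0, 2) − (1, -4, 6) = (2, 4, -4), w · n = -206.
Distance = |w · n| / |n| = |-206| / √1211 ≈ 5.9196.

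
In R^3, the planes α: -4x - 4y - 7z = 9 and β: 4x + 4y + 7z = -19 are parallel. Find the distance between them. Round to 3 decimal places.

1.111

Rescale β by 1/(-1): -4x - 4y - 7z = 19. Then distance = |9 − 19| / √81 ≈ 1.111.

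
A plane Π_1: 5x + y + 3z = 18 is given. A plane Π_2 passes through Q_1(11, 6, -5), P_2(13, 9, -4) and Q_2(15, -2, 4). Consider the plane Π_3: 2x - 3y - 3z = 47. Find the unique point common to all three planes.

Q_1P_2 = (2, 3, 1), Q_1Q_2 = (4, -8, 9); a normal to Π_2 is Q_1P_2 × Q_1Q_2 = (35, -14, -28).
Using Q_1: Π_2 has equation 35x - 14y - 28z = 441.
Solving the 3×3 linear system 5x + y + 3z = 18, 35x - 14y - 28z = 441, 2x - 3y - 3z = 47 (e.g. by elimination or Cramer's rule, determinant = -392) gives (7, -8, -3).

(7, -8, -3)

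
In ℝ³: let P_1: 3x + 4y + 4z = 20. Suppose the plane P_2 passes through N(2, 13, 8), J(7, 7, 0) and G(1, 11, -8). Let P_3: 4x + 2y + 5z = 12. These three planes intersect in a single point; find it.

NJ = (5, -6, -8), NG = (-1, -2, -16); a normal to P_2 is NJ × NG = (80, 88, -16).
Using N: P_2 has equation 80x + 88y - 16z = 1176.
Solving the 3×3 linear system 3x + 4y + 4z = 20, 80x + 88y - 16z = 1176, 4x + 2y + 5z = 12 (e.g. by elimination or Cramer's rule, determinant = -1208) gives (8, 5, -6).

(8, 5, -6)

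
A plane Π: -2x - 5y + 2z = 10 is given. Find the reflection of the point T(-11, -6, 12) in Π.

(-3, 14, 4)

λ = (n·T − d)/|n|² = (76 − 10)/33 = 2.
Reflection = T − 2λn = (-11, -6, 12) − 4·(-2, -5, 2) = (-3, 14, 4).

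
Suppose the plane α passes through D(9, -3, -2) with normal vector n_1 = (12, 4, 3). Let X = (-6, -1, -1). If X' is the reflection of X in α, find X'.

(18, 7, 5)

α: n_1·r = n_1·D gives 12x + 4y + 3z = 90.
λ = (n·X − d)/|n|² = (-79 − 90)/169 = -1.
Reflection = X − 2λn = (-6, -1, -1) − (-2)·(12, 4, 3) = (18, 7, 5).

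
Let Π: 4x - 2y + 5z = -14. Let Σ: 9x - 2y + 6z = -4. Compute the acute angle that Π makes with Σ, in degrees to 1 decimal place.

18.4

cos θ = |n₁·n₂| / (|n₁||n₂|) = |70| / (√45 · √121).
θ = arccos(0.94863) ≈ 18.4°.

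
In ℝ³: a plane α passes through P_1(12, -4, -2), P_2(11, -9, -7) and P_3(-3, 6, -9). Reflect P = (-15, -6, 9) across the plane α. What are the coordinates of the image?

P_1P_2 = (-1, -5, -5), P_1P_3 = (-15, 10, -7); a normal to α is P_1P_2 × P_1P_3 = (85, 68, -85).
Using P_1: α has equation 85x + 68y - 85z = 918.
λ = (n·P − d)/|n|² = (-2448 − 918)/19074 = -3/17.
Reflection = P − 2λn = (-15, -6, 9) − (-6/17)·(85, 68, -85) = (15, 18, -21).

(15, 18, -21)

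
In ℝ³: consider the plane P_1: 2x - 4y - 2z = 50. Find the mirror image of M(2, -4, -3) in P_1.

λ = (n·M − d)/|n|² = (26 − 50)/24 = -1.
Reflection = M − 2λn = (2, -4, -3) − (-2)·(2, -4, -2) = (6, -12, -7).

(6, -12, -7)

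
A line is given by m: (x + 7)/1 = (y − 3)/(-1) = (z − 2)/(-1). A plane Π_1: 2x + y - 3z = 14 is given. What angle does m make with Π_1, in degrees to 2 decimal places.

m has direction (1, -1, -1) through (-7, 3, 2).
sin θ = |n·v| / (|n||v|) = |4| / (√14 · √3) = 0.61721.
θ ≈ 38.11°.

38.11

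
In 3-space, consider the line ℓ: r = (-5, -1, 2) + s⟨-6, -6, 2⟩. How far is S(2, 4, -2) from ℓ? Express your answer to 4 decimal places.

2.4061

Taking (-5, -1, 2) on ℓ with direction v = (-6, -6, 2): w = S − (-5, -1, 2) = (7, 5, -4), and w × v = (-14, 10, -12).
Distance = |w × v| / |v| = √440 / √76 ≈ 2.4061.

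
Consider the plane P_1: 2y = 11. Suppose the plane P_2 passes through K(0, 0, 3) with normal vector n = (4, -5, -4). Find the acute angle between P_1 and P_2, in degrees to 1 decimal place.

48.5

P_2: n·r = n·K gives 4x - 5y - 4z = -12.
cos θ = |n₁·n₂| / (|n₁||n₂|) = |-10| / (√4 · √57).
θ = arccos(0.66227) ≈ 48.5°.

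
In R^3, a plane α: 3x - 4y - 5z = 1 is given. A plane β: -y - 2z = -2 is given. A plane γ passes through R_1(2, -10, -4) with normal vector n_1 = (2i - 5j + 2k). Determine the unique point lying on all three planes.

(-2, -8, 5)

γ: n_1·r = n_1·R_1 gives 2x - 5y + 2z = 46.
Solving the 3×3 linear system 3x - 4y - 5z = 1, -y - 2z = -2, 2x - 5y + 2z = 46 (e.g. by elimination or Cramer's rule, determinant = -30) gives (-2, -8, 5).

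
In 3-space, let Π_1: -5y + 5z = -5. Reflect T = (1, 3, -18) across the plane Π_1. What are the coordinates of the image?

λ = (n·T − d)/|n|² = (-105 − (-5))/50 = -2.
Reflection = T − 2λn = (1, 3, -18) − (-4)·(0, -5, 5) = (1, -17, 2).

(1, -17, 2)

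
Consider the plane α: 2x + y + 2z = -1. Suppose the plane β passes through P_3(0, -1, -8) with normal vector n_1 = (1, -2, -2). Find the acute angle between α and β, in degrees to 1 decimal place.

63.6

β: n_1·r = n_1·P_3 gives x - 2y - 2z = 18.
cos θ = |n₁·n₂| / (|n₁||n₂|) = |-4| / (√9 · √9).
θ = arccos(0.44444) ≈ 63.6°.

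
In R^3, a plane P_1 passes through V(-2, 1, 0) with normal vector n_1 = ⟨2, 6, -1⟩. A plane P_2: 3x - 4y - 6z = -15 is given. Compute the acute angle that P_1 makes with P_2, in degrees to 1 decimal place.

76.1

P_1: n_1·r = n_1·V gives 2x + 6y - z = 2.
cos θ = |n₁·n₂| / (|n₁||n₂|) = |-12| / (√41 · √61).
θ = arccos(0.23995) ≈ 76.1°.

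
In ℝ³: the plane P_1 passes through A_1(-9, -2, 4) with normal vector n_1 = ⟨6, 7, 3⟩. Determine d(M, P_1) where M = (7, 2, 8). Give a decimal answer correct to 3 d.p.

P_1: n_1·r = n_1·A_1 gives 6x + 7y + 3z = -56.
n·M − d = (6)·(7) + (7)·(2) + (3)·(8) − (-56) = 136; |n| = √94.
Distance = |136| / √94 = 136/√94 ≈ 14.027.

14.027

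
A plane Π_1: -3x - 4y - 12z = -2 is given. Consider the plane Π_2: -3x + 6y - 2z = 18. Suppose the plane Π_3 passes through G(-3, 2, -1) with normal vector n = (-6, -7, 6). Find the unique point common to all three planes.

(-2, 2, 0)

Π_3: n·r = n·G gives -6x - 7y + 6z = -2.
Solving the 3×3 linear system -3x - 4y - 12z = -2, -3x + 6y - 2z = 18, -6x - 7y + 6z = -2 (e.g. by elimination or Cramer's rule, determinant = -870) gives (-2, 2, 0).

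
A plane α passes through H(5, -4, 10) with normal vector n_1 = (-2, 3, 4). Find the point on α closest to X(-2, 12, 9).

α: n_1·r = n_1·H gives -2x + 3y + 4z = 18.
Foot = X − λn with λ = (n·X − d)/|n|² = (76 − 18)/29 = 2.
Foot = (-2, 12, 9) − 2·(-2, 3, 4) = (2, 6, 1).

(2, 6, 1)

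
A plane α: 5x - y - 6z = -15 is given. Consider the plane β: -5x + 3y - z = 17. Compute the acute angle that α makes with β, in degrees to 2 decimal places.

cos θ = |n₁·n₂| / (|n₁||n₂|) = |-22| / (√62 · √35).
θ = arccos(0.47227) ≈ 61.82°.

61.82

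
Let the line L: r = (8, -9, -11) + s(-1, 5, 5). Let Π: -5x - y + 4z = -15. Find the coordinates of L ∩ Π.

Substitute r = (8, -9, -11) + t(-1, 5, 5) into the plane: -75 + 20t = -15, so t = 3.
Intersection: (8, -9, -11) + 3·(-1, 5, 5) = (5, 6, 4).

(5, 6, 4)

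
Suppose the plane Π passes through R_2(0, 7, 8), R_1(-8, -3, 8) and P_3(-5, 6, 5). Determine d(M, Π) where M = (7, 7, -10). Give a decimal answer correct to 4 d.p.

R_2R_1 = (-8, -10, 0), R_2P_3 = (-5, -1, -3); a normal to Π is R_2R_1 × R_2P_3 = (30, -24, -42).
Using R_2: Π has equation 30x - 24y - 42z = -504.
n·M − d = (30)·(7) + (-24)·(7) + (-42)·(-10) − (-504) = 966; |n| = √3240.
Distance = |966| / √3240 = 966/√3240 ≈ 16.9709.

16.9709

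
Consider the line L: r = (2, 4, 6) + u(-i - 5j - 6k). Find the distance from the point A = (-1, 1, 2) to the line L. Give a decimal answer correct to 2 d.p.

Taking (2, 4, 6) on L with direction v = (-1, -5, -6): w = A − (2, 4, 6) = (-3, -3, -4), and w × v = (-2, -14, 12).
Distance = |w × v| / |v| = √344 / √62 ≈ 2.36.

2.36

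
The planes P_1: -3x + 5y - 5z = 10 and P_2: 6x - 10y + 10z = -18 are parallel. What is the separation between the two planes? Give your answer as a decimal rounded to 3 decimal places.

Rescale P_2 by 1/(-2): -3x + 5y - 5z = 9. Then distance = |10 − 9| / √59 ≈ 0.130.

0.130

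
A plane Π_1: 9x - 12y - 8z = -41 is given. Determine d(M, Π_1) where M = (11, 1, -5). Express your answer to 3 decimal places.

n·M − d = (9)·(11) + (-12)·(1) + (-8)·(-5) − (-41) = 168; |n| = √289.
Distance = |168| / √289 = 168/√289 ≈ 9.882.

9.882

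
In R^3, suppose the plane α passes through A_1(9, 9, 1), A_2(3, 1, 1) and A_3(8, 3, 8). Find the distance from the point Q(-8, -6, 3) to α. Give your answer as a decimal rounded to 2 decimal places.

A_1A_2 = (-6, -8, 0), A_1A_3 = (-1, -6, 7); a normal to α is A_1A_2 × A_1A_3 = (-56, 42, 28).
Using A_1: α has equation -56x + 42y + 28z = -98.
n·Q − d = (-56)·(-8) + (42)·(-6) + (28)·(3) − (-98) = 378; |n| = √5684.
Distance = |378| / √5684 = 378/√5684 ≈ 5.01.

5.01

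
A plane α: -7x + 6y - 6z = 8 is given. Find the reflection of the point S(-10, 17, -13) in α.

λ = (n·S − d)/|n|² = (250 − 8)/121 = 2.
Reflection = S − 2λn = (-10, 17, -13) − 4·(-7, 6, -6) = (18, -7, 11).

(18, -7, 11)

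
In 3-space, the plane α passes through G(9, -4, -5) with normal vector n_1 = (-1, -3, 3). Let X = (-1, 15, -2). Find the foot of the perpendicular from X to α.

α: n_1·r = n_1·G gives -x - 3y + 3z = -12.
Foot = X − λn with λ = (n·X − d)/|n|² = (-50 − (-12))/19 = -2.
Foot = (-1, 15, -2) − (-2)·(-1, -3, 3) = (-3, 9, 4).

(-3, 9, 4)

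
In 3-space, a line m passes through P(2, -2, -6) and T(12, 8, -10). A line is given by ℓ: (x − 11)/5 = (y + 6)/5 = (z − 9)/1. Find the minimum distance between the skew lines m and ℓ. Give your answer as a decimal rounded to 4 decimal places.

9.1924

A direction vector for m is T − P = (10, 10, -4).
ℓ has direction (5, 5, 1) through (11, -6, 9).
Common perpendicular direction n = (10, 10, -4) × (5, 5, 1) = (30, -30, 0).
With w = (11, -6, 9) − (2, -2, -6) = (9, -4, 15), w · n = 390.
Distance = |w · n| / |n| = |390| / √1800 ≈ 9.1924.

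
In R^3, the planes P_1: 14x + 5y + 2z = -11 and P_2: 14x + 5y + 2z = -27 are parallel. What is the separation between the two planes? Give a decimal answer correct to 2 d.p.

1.07

Same normal n = (14, 5, 2) with |n| = √225; distance = |-11 − (-27)| / |n| = 16/√225 ≈ 1.07.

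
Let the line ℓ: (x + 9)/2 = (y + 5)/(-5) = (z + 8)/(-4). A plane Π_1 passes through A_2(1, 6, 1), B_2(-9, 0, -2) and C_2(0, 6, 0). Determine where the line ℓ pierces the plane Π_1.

(-11, 0, -4)

ℓ has direction (2, -5, -4) through (-9, -5, -8).
A_2B_2 = (-10, -6, -3), A_2C_2 = (-1, 0, -1); a normal to Π_1 is A_2B_2 × A_2C_2 = (6, -7, -6).
Using A_2: Π_1 has equation 6x - 7y - 6z = -42.
Substitute r = (-9, -5, -8) + t(2, -5, -4) into the plane: 29 + 71t = -42, so t = -1.
Intersection: (-9, -5, -8) + (-1)·(2, -5, -4) = (-11, 0, -4).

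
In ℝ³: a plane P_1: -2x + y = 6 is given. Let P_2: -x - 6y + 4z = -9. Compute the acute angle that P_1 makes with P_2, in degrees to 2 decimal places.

cos θ = |n₁·n₂| / (|n₁||n₂|) = |-4| / (√5 · √53).
θ = arccos(0.24572) ≈ 75.78°.

75.78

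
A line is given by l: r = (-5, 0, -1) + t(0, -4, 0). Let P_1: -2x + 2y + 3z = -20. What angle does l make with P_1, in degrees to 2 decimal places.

sin θ = |n·v| / (|n||v|) = |-8| / (√17 · √16) = 0.48507.
θ ≈ 29.02°.

29.02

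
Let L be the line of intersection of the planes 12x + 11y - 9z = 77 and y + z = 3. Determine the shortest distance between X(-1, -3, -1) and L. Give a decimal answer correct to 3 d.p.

Direction of L: (12, 11, -9) × (0, 1, 1) = (20, -12, 12).
A point on L: solving the two plane equations with x = 2 gives (2, 4, -1).
Taking (2, 4, -1) on L with direction v = (20, -12, 12): w = X − (2, 4, -1) = (-3, -7, 0), and w × v = (-84, 36, 176).
Distance = |w × v| / |v| = √39328 / √688 ≈ 7.561.

7.561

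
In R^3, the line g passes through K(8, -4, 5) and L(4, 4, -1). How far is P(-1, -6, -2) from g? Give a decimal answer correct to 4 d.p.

A direction vector for g is L − K = (-4, 8, -6).
Taking (8, -4, 5) on g with direction v = (-4, 8, -6): w = P − (8, -4, 5) = (-9, -2, -7), and w × v = (68, -26, -80).
Distance = |w × v| / |v| = √11700 / √116 ≈ 10.0430.

10.0430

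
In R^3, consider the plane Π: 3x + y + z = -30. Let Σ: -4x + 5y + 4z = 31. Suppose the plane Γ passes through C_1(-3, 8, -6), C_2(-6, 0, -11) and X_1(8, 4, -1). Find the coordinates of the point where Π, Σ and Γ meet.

C_1C_2 = (-3, -8, -5), C_1X_1 = (11, -4, 5); a normal to Γ is C_1C_2 × C_1X_1 = (-60, -40, 100).
Using C_1: Γ has equation -60x - 40y + 100z = -740.
Solving the 3×3 linear system 3x + y + z = -30, -4x + 5y + 4z = 31, -60x - 40y + 100z = -740 (e.g. by elimination or Cramer's rule, determinant = 2600) gives (-9, 7, -10).

(-9, 7, -10)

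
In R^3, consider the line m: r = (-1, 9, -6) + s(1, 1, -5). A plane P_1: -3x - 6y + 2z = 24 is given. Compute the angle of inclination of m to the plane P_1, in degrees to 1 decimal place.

sin θ = |n·v| / (|n||v|) = |-19| / (√49 · √27) = 0.52236.
θ ≈ 31.5°.

31.5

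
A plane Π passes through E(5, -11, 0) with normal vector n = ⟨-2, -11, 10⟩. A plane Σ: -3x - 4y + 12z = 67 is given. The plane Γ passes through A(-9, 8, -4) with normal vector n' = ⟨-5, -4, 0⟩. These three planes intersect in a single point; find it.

Π: n·r = n·E gives -2x - 11y + 10z = 111.
Γ: n'·r = n'·A gives -5x - 4y = 13.
Solving the 3×3 linear system -2x - 11y + 10z = 111, -3x - 4y + 12z = 67, -5x - 4y = 13 (e.g. by elimination or Cramer's rule, determinant = 484) gives (3, -7, 4).

(3, -7, 4)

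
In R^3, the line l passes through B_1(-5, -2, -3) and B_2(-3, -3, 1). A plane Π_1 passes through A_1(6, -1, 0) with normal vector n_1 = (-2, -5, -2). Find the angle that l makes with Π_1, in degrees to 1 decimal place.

A direction vector for l is B_2 − B_1 = (2, -1, 4).
Π_1: n_1·r = n_1·A_1 gives -2x - 5y - 2z = -7.
sin θ = |n·v| / (|n||v|) = |-7| / (√33 · √21) = 0.26591.
θ ≈ 15.4°.

15.4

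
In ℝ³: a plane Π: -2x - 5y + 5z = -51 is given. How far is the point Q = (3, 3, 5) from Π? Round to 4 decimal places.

7.4846

n·Q − d = (-2)·(3) + (-5)·(3) + (5)·(5) − (-51) = 55; |n| = √54.
Distance = |55| / √54 = 55/√54 ≈ 7.4846.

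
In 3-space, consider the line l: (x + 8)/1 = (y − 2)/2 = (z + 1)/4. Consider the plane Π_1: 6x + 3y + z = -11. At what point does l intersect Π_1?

l has direction (1, 2, 4) through (-8, 2, -1).
Substitute r = (-8, 2, -1) + t(1, 2, 4) into the plane: -43 + 16t = -11, so t = 2.
Intersection: (-8, 2, -1) + 2·(1, 2, 4) = (-6, 6, 7).

(-6, 6, 7)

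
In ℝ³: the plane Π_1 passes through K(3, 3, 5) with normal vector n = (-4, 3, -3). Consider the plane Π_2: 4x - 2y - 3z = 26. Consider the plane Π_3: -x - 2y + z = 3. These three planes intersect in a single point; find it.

(3, -4, -2)

Π_1: n·r = n·K gives -4x + 3y - 3z = -18.
Solving the 3×3 linear system -4x + 3y - 3z = -18, 4x - 2y - 3z = 26, -x - 2y + z = 3 (e.g. by elimination or Cramer's rule, determinant = 59) gives (3, -4, -2).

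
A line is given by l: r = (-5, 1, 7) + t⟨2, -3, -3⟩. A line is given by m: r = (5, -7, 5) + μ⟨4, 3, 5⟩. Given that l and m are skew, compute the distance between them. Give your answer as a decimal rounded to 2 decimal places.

2.75

Common perpendicular direction n = (2, -3, -3) × (4, 3, 5) = (-6, -22, 18).
With w = (5, -7, 5) − (-5, 1, 7) = (10, -8, -2), w · n = 80.
Distance = |w · n| / |n| = |80| / √844 ≈ 2.75.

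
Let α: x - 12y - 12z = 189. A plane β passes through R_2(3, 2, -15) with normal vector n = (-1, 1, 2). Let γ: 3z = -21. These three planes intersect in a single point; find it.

β: n·r = n·R_2 gives -x + y + 2z = -31.
Solving the 3×3 linear system x - 12y - 12z = 189, -x + y + 2z = -31, 3z = -21 (e.g. by elimination or Cramer's rule, determinant = -33) gives (9, -8, -7).

(9, -8, -7)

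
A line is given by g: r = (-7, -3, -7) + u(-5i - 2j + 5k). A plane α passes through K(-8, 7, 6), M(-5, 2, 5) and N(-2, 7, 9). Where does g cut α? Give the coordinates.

(-12, -5, -2)

KM = (3, -5, -1), KN = (6, 0, 3); a normal to α is KM × KN = (-15, -15, 30).
Using K: α has equation -15x - 15y + 30z = 195.
Substitute r = (-7, -3, -7) + t(-5, -2, 5) into the plane: -60 + 255t = 195, so t = 1.
Intersection: (-7, -3, -7) + 1·(-5, -2, 5) = (-12, -5, -2).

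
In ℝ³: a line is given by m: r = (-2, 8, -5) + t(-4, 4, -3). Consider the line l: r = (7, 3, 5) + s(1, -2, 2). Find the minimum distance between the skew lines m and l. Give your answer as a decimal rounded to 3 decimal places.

Common perpendicular direction n = (-4, 4, -3) × (1, -2, 2) = (2, 5, 4).
With w = (7, 3, 5) − (-2, 8, -5) = (9, -5, 10), w · n = 33.
Distance = |w · n| / |n| = |33| / √45 ≈ 4.919.

4.919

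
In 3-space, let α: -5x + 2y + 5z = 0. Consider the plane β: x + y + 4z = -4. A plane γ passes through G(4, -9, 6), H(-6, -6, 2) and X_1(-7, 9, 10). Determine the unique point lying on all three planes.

GH = (-10, 3, -4), GX_1 = (-11, 18, 4); a normal to γ is GH × GX_1 = (84, 84, -147).
Using G: γ has equation 84x + 84y - 147z = -1302.
Solving the 3×3 linear system -5x + 2y + 5z = 0, x + y + 4z = -4, 84x + 84y - 147z = -1302 (e.g. by elimination or Cramer's rule, determinant = 3381) gives (-2, -10, 2).

(-2, -10, 2)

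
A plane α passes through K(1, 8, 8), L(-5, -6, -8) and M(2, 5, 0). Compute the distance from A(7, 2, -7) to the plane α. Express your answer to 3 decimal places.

3.000

KL = (-6, -14, -16), KM = (1, -3, -8); a normal to α is KL × KM = (64, -64, 32).
Using K: α has equation 64x - 64y + 32z = -192.
n·A − d = (64)·(7) + (-64)·(2) + (32)·(-7) − (-192) = 288; |n| = √9216.
Distance = |288| / √9216 = 288/√9216 ≈ 3.000.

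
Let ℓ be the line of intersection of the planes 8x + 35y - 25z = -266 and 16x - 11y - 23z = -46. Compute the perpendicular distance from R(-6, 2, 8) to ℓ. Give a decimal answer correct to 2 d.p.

Direction of ℓ: (8, 35, -25) × (16, -11, -23) = (-1080, -216, -648).
A point on ℓ: solving the two plane equations with x = -2 gives (-2, -5, 3).
Taking (-2, -5, 3) on ℓ with direction v = (-1080, -216, -648): w = R − (-2, -5, 3) = (-4, 7, 5), and w × v = (-3456, -7992, 8424).
Distance = |w × v| / |v| = √146779776 / √1632960 ≈ 9.48.

9.48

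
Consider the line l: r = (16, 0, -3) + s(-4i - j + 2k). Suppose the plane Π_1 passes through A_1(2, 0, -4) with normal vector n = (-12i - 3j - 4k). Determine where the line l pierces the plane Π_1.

Π_1: n·r = n·A_1 gives -12x - 3y - 4z = -8.
Substitute r = (16, 0, -3) + t(-4, -1, 2) into the plane: -180 + 43t = -8, so t = 4.
Intersection: (16, 0, -3) + 4·(-4, -1, 2) = (0, -4, 5).

(0, -4, 5)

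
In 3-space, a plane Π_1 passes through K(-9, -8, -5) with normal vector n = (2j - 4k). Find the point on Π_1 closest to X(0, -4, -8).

(0, -6, -4)

Π_1: n·r = n·K gives 2y - 4z = 4.
Foot = X − λn with λ = (n·X − d)/|n|² = (24 − 4)/20 = 1.
Foot = (0, -4, -8) − 1·(0, 2, -4) = (0, -6, -4).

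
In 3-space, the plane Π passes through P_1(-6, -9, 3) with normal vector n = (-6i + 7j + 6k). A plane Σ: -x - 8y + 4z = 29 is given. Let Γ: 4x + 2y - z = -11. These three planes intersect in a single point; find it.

Π: n·r = n·P_1 gives -6x + 7y + 6z = -9.
Solving the 3×3 linear system -6x + 7y + 6z = -9, -x - 8y + 4z = 29, 4x + 2y - z = -11 (e.g. by elimination or Cramer's rule, determinant = 285) gives (-1, -3, 1).

(-1, -3, 1)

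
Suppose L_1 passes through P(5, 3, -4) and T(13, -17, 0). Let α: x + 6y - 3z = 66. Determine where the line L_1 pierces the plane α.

(3, 8, -5)

A direction vector for L_1 is T − P = (8, -20, 4).
Substitute r = (5, 3, -4) + t(8, -20, 4) into the plane: 35 + (-124)t = 66, so t = -1/4.
Intersection: (5, 3, -4) + (-1/4)·(8, -20, 4) = (3, 8, -5).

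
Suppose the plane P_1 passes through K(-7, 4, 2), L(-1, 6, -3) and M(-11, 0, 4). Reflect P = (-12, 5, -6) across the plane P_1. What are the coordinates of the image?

KL = (6, 2, -5), KM = (-4, -4, 2); a normal to P_1 is KL × KM = (-16, 8, -16).
Using K: P_1 has equation -16x + 8y - 16z = 112.
λ = (n·P − d)/|n|² = (328 − 112)/576 = 3/8.
Reflection = P − 2λn = (-12, 5, -6) − (3/4)·(-16, 8, -16) = (0, -1, 6).

(0, -1, 6)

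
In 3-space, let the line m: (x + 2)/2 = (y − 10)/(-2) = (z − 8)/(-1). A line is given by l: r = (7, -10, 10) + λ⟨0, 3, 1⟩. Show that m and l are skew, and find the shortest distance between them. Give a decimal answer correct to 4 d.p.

m has direction (2, -2, -1) through (-2, 10, 8).
Common perpendicular direction n = (2, -2, -1) × (0, 3, 1) = (1, -2, 6).
With w = (7, -10, 10) − (-2, 10, 8) = (9, -20, 2), w · n = 61.
Since n ≠ 0 the lines are not parallel, and w · n = 61 ≠ 0 so they do not intersect; hence they are skew.
Distance = |w · n| / |n| = |61| / √41 ≈ 9.5266.

9.5266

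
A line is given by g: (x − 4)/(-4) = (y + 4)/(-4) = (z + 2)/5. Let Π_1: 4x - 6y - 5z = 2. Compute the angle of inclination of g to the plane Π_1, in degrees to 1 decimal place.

g has direction (-4, -4, 5) through (4, -4, -2).
sin θ = |n·v| / (|n||v|) = |-17| / (√77 · √57) = 0.25661.
θ ≈ 14.9°.

14.9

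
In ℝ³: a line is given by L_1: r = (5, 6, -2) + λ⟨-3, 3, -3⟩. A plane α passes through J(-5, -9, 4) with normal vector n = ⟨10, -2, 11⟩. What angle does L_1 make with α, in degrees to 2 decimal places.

62.28

α: n·r = n·J gives 10x - 2y + 11z = 12.
sin θ = |n·v| / (|n||v|) = |-69| / (√225 · √27) = 0.88527.
θ ≈ 62.28°.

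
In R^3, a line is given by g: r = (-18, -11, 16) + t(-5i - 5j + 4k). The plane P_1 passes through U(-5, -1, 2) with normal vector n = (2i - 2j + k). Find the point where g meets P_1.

(-8, -1, 8)

P_1: n·r = n·U gives 2x - 2y + z = -6.
Substitute r = (-18, -11, 16) + t(-5, -5, 4) into the plane: 2 + 4t = -6, so t = -2.
Intersection: (-18, -11, 16) + (-2)·(-5, -5, 4) = (-8, -1, 8).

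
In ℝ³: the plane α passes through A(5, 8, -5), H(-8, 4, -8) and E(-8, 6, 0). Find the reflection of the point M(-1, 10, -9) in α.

(1, 2, -7)

AH = (-13, -4, -3), AE = (-13, -2, 5); a normal to α is AH × AE = (-26, 104, -26).
Using A: α has equation -26x + 104y - 26z = 832.
λ = (n·M − d)/|n|² = (1300 − 832)/12168 = 1/26.
Reflection = M − 2λn = (-1, 10, -9) − (1/13)·(-26, 104, -26) = (1, 2, -7).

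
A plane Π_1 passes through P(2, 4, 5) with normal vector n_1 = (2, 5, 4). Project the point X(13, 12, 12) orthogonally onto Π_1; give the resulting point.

(9, 2, 4)

Π_1: n_1·r = n_1·P gives 2x + 5y + 4z = 44.
Foot = X − λn with λ = (n·X − d)/|n|² = (134 − 44)/45 = 2.
Foot = (13, 12, 12) − 2·(2, 5, 4) = (9, 2, 4).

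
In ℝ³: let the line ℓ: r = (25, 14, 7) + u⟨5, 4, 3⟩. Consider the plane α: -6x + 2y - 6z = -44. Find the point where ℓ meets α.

(10, 2, -2)

Substitute r = (25, 14, 7) + t(5, 4, 3) into the plane: -164 + (-40)t = -44, so t = -3.
Intersection: (25, 14, 7) + (-3)·(5, 4, 3) = (10, 2, -2).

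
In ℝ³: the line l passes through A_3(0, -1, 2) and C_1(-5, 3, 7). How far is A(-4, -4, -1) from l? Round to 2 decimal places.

5.77

A direction vector for l is C_1 − A_3 = (-5, 4, 5).
Taking (0, -1, 2) on l with direction v = (-5, 4, 5): w = A − (0, -1, 2) = (-4, -3, -3), and w × v = (-3, 35, -31).
Distance = |w × v| / |v| = √2195 / √66 ≈ 5.77.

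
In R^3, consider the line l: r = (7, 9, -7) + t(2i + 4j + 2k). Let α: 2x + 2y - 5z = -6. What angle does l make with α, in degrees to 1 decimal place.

sin θ = |n·v| / (|n||v|) = |2| / (√33 · √24) = 0.07107.
θ ≈ 4.1°.

4.1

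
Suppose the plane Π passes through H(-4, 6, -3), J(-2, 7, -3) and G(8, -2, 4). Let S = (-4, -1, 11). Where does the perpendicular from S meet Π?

(-2, -5, 3)

HJ = (2, 1, 0), HG = (12, -8, 7); a normal to Π is HJ × HG = (7, -14, -28).
Using H: Π has equation 7x - 14y - 28z = -28.
Foot = S − λn with λ = (n·S − d)/|n|² = (-322 − (-28))/1029 = -2/7.
Foot = (-4, -1, 11) − (-2/7)·(7, -14, -28) = (-2, -5, 3).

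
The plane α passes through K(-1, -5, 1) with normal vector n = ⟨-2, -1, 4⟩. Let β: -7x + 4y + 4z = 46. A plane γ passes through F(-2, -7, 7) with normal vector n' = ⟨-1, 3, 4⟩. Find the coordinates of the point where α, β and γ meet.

α: n·r = n·K gives -2x - y + 4z = 11.
γ: n'·r = n'·F gives -x + 3y + 4z = 9.
Solving the 3×3 linear system -2x - y + 4z = 11, -7x + 4y + 4z = 46, -x + 3y + 4z = 9 (e.g. by elimination or Cramer's rule, determinant = -100) gives (-6, 1, 0).

(-6, 1, 0)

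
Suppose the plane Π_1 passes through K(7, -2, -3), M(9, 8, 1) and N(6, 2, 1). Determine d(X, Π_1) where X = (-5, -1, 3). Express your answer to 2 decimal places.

5.94

KM = (2, 10, 4), KN = (-1, 4, 4); a normal to Π_1 is KM × KN = (24, -12, 18).
Using K: Π_1 has equation 24x - 12y + 18z = 138.
n·X − d = (24)·(-5) + (-12)·(-1) + (18)·(3) − 138 = -192; |n| = √1044.
Distance = |-192| / √1044 = 192/√1044 ≈ 5.94.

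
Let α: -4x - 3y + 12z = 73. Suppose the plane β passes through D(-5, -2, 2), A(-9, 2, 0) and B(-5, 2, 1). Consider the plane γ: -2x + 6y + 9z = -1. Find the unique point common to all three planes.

DA = (-4, 4, -2), DB = (0, 4, -1); a normal to β is DA × DB = (4, -4, -16).
Using D: β has equation 4x - 4y - 16z = -44.
Solving the 3×3 linear system -4x - 3y + 12z = 73, 4x - 4y - 16z = -44, -2x + 6y + 9z = -1 (e.g. by elimination or Cramer's rule, determinant = -36) gives (2, -7, 5).

(2, -7, 5)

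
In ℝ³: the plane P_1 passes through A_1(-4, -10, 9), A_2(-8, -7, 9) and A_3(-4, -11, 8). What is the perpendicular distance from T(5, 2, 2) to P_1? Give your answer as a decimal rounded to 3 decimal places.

16.086

A_1A_2 = (-4, 3, 0), A_1A_3 = (0, -1, -1); a normal to P_1 is A_1A_2 × A_1A_3 = (-3, -4, 4).
Using A_1: P_1 has equation -3x - 4y + 4z = 88.
n·T − d = (-3)·(5) + (-4)·(2) + (4)·(2) − 88 = -103; |n| = √41.
Distance = |-103| / √41 = 103/√41 ≈ 16.086.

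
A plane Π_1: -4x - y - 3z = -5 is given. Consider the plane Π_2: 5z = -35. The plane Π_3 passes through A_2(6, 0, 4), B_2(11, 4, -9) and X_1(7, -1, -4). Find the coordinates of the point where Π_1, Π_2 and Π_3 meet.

(7, -2, -7)

A_2B_2 = (5, 4, -13), A_2X_1 = (1, -1, -8); a normal to Π_3 is A_2B_2 × A_2X_1 = (-45, 27, -9).
Using A_2: Π_3 has equation -45x + 27y - 9z = -306.
Solving the 3×3 linear system -4x - y - 3z = -5, 5z = -35, -45x + 27y - 9z = -306 (e.g. by elimination or Cramer's rule, determinant = 765) gives (7, -2, -7).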